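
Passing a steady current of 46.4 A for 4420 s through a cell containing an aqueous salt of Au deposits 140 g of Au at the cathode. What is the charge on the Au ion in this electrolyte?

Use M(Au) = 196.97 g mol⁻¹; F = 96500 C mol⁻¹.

Q = I·t = 46.40 A × 4420.0 s = 205100 C, so n(e⁻) = 205100/96500 = 2.125 mol.
n(Au) deposited = 140 / 196.97 = 0.7108 mol.
Electrons per atom = n(e⁻)/n(Au) = 2.125 / 0.7108 = 2.99 ≈ 3, so the ion is Au³⁺.

+3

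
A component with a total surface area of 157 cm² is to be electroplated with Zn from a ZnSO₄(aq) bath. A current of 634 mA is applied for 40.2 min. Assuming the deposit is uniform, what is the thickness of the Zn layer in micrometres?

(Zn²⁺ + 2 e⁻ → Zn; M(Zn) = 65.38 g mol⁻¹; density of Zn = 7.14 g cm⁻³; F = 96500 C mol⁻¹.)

4.62 μm

Q = I·t = 0.6340 × 2412.0 = 1529 C; n(e⁻) = 0.01585 mol.
n(Zn) = n(e⁻)/2 = 0.007923 mol, so m = 0.007923 × 65.38 = 0.5180 g.
Volume = m/ρ = 0.5180 / 7.14 = 0.07255 cm³.
Thickness = V/A = 0.07255 / 157 = 4.62 × 10⁻⁴ cm = 4.62 μm.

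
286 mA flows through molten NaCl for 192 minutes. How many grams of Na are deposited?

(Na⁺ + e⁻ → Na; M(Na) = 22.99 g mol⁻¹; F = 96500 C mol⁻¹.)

0.785 g

Q = I·t = 0.2860 A × 11520 s = 3295 C.
n(e⁻) = Q/F = 3295 / 96500 = 0.03414 mol.
Na⁺ + e⁻ → Na, so n(Na) = n(e⁻)/1 = 0.03414 mol.
m = n·M = 0.03414 × 22.99 = 0.785 g.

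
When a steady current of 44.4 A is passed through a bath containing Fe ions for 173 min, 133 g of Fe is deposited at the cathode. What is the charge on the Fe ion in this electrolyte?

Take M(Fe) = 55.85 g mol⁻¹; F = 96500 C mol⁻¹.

+2

Q = I·t = 44.40 A × 10380 s = 460900 C, so n(e⁻) = 460900/96500 = 4.776 mol.
n(Fe) deposited = 133 / 55.85 = 2.381 mol.
Electrons per atom = n(e⁻)/n(Fe) = 4.776 / 2.381 = 2.01 ≈ 2, so the ion is Fe²⁺.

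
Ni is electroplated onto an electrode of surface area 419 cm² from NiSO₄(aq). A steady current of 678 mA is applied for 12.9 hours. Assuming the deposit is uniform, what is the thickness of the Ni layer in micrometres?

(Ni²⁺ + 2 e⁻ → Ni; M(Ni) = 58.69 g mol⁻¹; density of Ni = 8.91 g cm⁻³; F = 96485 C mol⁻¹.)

Q = I·t = 0.6780 × 46440 = 31490 C; n(e⁻) = 0.3263 mol.
n(Ni) = n(e⁻)/2 = 0.1632 mol, so m = 0.1632 × 58.69 = 9.576 g.
Volume = m/ρ = 9.576 / 8.91 = 1.075 cm³.
Thickness = V/A = 1.075 / 419 = 0.00257 cm = 25.7 μm.

25.7 μm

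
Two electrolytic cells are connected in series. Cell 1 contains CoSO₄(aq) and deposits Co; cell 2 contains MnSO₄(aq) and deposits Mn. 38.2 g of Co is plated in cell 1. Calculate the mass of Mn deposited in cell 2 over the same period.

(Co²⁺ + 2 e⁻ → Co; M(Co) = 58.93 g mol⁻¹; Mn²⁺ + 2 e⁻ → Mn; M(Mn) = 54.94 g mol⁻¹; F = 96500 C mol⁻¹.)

n(Co) = 38.2 / 58.93 = 0.6482 mol.
Since Co²⁺ + 2 e⁻ → Co, n(e⁻) passed = 2 × 0.6482 = 1.296 mol.
Cells in series carry the same charge, so the same 1.296 mol of electrons passes through cell 2.
Mn²⁺ + 2 e⁻ → Mn, so n(Mn) = 1.296 / 2 = 0.6482 mol.
m(Mn) = 0.6482 × 54.94 = 35.6 g.

35.6 g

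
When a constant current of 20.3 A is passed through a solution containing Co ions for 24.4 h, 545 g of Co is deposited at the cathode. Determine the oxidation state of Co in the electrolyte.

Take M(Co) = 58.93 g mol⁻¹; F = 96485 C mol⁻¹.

+2

Q = I·t = 20.30 A × 87840 s = 1783000 C, so n(e⁻) = 1783000/96485 = 18.48 mol.
n(Co) deposited = 545 / 58.93 = 9.248 mol.
Electrons per atom = n(e⁻)/n(Co) = 18.48 / 9.248 = 2.00 ≈ 2, so the ion is Co²⁺.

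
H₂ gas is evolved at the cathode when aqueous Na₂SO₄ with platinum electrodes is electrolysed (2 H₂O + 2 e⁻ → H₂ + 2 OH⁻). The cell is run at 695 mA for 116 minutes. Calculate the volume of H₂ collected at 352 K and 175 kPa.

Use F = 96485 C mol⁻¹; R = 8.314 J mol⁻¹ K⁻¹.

0.419 L

Q = I·t = 0.6950 A × 6960.0 s = 4837 C.
n(e⁻) = Q/F = 4837 / 96485 = 0.05013 mol.
2 electrons are transferred per H₂ molecule, so n(H₂) = 0.05013 / 2 = 0.02507 mol.
V = nRT/P = (0.02507 × 8.314 × 352) / (175 × 10³ Pa) = 4.19 × 10⁻⁴ m³ = 0.419 L.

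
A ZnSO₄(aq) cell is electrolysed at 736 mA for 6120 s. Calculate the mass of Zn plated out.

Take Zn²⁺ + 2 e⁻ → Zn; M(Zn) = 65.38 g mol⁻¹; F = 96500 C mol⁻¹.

1.53 g

Q = I·t = 0.7360 A × 6120.0 s = 4504 C.
n(e⁻) = Q/F = 4504 / 96500 = 0.04668 mol.
Zn²⁺ + 2 e⁻ → Zn, so n(Zn) = n(e⁻)/2 = 0.02334 mol.
m = n·M = 0.02334 × 65.38 = 1.53 g.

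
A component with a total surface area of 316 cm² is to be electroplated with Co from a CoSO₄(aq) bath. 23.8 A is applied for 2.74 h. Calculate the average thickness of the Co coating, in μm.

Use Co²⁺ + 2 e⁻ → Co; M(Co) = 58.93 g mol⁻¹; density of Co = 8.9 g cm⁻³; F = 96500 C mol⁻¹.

255 μm

Q = I·t = 23.80 × 9864.0 = 234800 C; n(e⁻) = 2.433 mol.
n(Co) = n(e⁻)/2 = 1.216 mol, so m = 1.216 × 58.93 = 71.68 g.
Volume = m/ρ = 71.68 / 8.9 = 8.054 cm³.
Thickness = V/A = 8.054 / 316 = 0.0255 cm = 255 μm.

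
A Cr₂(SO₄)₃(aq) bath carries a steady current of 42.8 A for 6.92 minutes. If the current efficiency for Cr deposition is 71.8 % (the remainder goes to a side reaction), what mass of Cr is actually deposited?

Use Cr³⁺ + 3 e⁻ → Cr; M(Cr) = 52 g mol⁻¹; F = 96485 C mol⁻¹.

Q = I·t = 42.80 × 415.20 = 17770 C.
n(e⁻) = 17770/96485 = 0.1842 mol; theoretically n(Cr) = 0.1842/3 = 0.06139 mol, m_theo = 3.192 g.
At 71.8 % efficiency, m_actual = 0.718 × 3.192 = 2.29 g.

2.29 g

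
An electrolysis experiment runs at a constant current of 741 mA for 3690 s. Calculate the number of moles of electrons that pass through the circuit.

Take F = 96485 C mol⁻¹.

Q = I·t = 0.7410 A × 3690.0 s = 2734 C.
n(e⁻) = Q/F = 2734 / 96485 = 0.0283 mol.

0.0283 mol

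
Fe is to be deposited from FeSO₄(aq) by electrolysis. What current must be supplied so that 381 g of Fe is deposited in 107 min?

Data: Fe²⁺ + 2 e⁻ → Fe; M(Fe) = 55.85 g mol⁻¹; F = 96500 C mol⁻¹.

205 A

n(Fe) = 381 / 55.85 = 6.822 mol.
n(e⁻) = 2 × 6.822 = 13.64 mol.
Q = n(e⁻)·F = 13.64 × 96500 = 1317000 C.
I = Q/t = 1317000 / 6420.0 s = 205 A.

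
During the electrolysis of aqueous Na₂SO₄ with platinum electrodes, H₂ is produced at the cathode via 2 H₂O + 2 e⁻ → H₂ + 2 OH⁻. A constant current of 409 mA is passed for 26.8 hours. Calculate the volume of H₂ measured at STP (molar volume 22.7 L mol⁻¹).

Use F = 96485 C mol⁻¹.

Q = I·t = 0.4090 A × 96480 s = 39460 C.
n(e⁻) = Q/F = 39460 / 96485 = 0.4090 mol.
2 electrons are transferred per H₂ molecule, so n(H₂) = 0.4090 / 2 = 0.2045 mol.
V = n × V_m = 0.2045 × 22.7 = 4.64 L.

4.64 L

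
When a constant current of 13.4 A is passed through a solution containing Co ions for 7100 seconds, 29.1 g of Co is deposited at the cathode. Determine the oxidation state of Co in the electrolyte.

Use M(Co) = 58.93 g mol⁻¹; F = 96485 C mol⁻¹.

+2

Q = I·t = 13.40 A × 7100.0 s = 95140 C, so n(e⁻) = 95140/96485 = 0.9861 mol.
n(Co) deposited = 29.1 / 58.93 = 0.4938 mol.
Electrons per atom = n(e⁻)/n(Co) = 0.9861 / 0.4938 = 2.00 ≈ 2, so the ion is Co²⁺.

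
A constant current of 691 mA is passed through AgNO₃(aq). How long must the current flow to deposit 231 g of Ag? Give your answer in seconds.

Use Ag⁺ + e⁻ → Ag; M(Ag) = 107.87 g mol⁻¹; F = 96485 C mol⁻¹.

2.99 × 10⁵ s

n(Ag) = m/M = 231 / 107.87 = 2.141 mol.
Each Ag atom requires 1 electron, so n(e⁻) = 1 × 2.141 = 2.141 mol.
Q = n(e⁻)·F = 2.141 × 96485 = 206600 C.
t = Q/I = 206600 / 0.6910 A = 299000 s.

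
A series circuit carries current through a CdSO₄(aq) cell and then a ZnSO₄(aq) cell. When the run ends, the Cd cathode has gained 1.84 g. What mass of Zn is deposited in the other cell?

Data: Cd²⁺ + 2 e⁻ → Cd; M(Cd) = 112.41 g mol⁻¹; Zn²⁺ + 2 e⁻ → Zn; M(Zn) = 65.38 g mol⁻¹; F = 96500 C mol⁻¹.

1.07 g

n(Cd) = 1.84 / 112.41 = 0.01637 mol.
Since Cd²⁺ + 2 e⁻ → Cd, n(e⁻) passed = 2 × 0.01637 = 0.03274 mol.
Cells in series carry the same charge, so the same 0.03274 mol of electrons passes through cell 2.
Zn²⁺ + 2 e⁻ → Zn, so n(Zn) = 0.03274 / 2 = 0.01637 mol.
m(Zn) = 0.01637 × 65.38 = 1.07 g.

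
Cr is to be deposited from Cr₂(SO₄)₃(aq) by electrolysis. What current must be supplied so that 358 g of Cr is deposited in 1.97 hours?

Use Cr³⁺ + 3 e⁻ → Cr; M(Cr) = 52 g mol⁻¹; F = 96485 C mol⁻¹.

n(Cr) = 358 / 52 = 6.885 mol.
n(e⁻) = 3 × 6.885 = 20.65 mol.
Q = n(e⁻)·F = 20.65 × 96485 = 1993000 C.
I = Q/t = 1993000 / 7092.0 s = 281 A.

281 A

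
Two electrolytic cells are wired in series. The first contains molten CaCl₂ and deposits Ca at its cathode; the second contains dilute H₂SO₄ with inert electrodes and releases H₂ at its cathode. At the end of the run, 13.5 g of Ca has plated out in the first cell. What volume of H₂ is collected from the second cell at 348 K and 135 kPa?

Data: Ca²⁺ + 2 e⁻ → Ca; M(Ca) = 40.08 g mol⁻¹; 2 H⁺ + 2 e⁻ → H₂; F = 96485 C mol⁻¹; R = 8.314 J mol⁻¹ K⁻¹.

n(Ca) = 13.5 / 40.08 = 0.3368 mol, so n(e⁻) = 2 × 0.3368 = 0.6737 mol.
The cells are in series, so the same 0.6737 mol of electrons passes through the second cell.
2 H⁺ + 2 e⁻ → H₂ — 2 mol e⁻ per mol H₂, so n(H₂) = 0.6737/2 = 0.3368 mol.
V = nRT/P = (0.3368 × 8.314 × 348) / (135 × 10³) = 0.00722 m³ = 7.22 L.

7.22 L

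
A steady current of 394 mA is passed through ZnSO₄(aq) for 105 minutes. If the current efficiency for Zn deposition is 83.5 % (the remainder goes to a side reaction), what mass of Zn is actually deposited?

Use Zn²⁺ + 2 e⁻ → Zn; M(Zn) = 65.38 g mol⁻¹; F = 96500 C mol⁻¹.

0.702 g

Q = I·t = 0.3940 × 6300.0 = 2482 C.
n(e⁻) = 2482/96500 = 0.02572 mol; theoretically n(Zn) = 0.02572/2 = 0.01286 mol, m_theo = 0.8409 g.
At 83.5 % efficiency, m_actual = 0.835 × 0.8409 = 0.702 g.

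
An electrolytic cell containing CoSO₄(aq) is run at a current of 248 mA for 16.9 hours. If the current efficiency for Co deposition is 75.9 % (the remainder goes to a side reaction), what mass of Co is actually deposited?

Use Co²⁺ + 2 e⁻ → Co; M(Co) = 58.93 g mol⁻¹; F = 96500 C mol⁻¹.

Q = I·t = 0.2480 × 60840 = 15090 C.
n(e⁻) = 15090/96500 = 0.1564 mol; theoretically n(Co) = 0.1564/2 = 0.07818 mol, m_theo = 4.607 g.
At 75.9 % efficiency, m_actual = 0.759 × 4.607 = 3.50 g.

3.50 g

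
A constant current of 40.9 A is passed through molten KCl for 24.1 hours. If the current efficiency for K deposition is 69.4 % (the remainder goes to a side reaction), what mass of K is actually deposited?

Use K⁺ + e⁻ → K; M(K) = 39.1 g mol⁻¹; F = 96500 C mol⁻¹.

998 g

Q = I·t = 40.90 × 86760 = 3548000 C.
n(e⁻) = 3548000/96500 = 36.77 mol; theoretically n(K) = 36.77/1 = 36.77 mol, m_theo = 1438 g.
At 69.4 % efficiency, m_actual = 0.694 × 1438 = 998 g.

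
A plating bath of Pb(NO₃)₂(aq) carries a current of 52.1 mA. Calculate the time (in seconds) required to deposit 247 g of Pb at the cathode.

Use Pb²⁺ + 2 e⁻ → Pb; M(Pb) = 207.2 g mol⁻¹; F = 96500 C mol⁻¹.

n(Pb) = m/M = 247 / 207.2 = 1.192 mol.
Each Pb atom requires 2 electrons, so n(e⁻) = 2 × 1.192 = 2.384 mol.
Q = n(e⁻)·F = 2.384 × 96500 = 230100 C.
t = Q/I = 230100 / 0.05210 A = 4416000 s.

4.42 × 10⁶ s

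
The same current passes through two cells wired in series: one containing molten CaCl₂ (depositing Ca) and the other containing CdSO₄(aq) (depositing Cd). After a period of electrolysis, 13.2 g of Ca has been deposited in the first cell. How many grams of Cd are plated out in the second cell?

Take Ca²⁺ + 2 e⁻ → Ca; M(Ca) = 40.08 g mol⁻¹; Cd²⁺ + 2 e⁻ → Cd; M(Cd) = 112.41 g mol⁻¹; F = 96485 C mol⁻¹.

37.0 g

n(Ca) = 13.2 / 40.08 = 0.3293 mol.
Since Ca²⁺ + 2 e⁻ → Ca, n(e⁻) passed = 2 × 0.3293 = 0.6587 mol.
Cells in series carry the same charge, so the same 0.6587 mol of electrons passes through cell 2.
Cd²⁺ + 2 e⁻ → Cd, so n(Cd) = 0.6587 / 2 = 0.3293 mol.
m(Cd) = 0.3293 × 112.41 = 37.0 g.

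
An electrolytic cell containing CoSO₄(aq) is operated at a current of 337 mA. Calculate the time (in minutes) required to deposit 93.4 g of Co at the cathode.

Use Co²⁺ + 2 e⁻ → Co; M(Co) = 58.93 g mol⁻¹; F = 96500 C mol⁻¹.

15100 min

n(Co) = m/M = 93.4 / 58.93 = 1.585 mol.
Each Co atom requires 2 electrons, so n(e⁻) = 2 × 1.585 = 3.170 mol.
Q = n(e⁻)·F = 3.170 × 96500 = 305900 C.
t = Q/I = 305900 / 0.3370 A = 907700 s = 15100 min.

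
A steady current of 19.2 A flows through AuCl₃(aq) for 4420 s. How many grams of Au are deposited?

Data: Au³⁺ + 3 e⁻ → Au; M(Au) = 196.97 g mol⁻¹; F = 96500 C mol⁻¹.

Q = I·t = 19.20 A × 4420.0 s = 84860 C.
n(e⁻) = Q/F = 84860 / 96500 = 0.8794 mol.
Au³⁺ + 3 e⁻ → Au, so n(Au) = n(e⁻)/3 = 0.2931 mol.
m = n·M = 0.2931 × 196.97 = 57.7 g.

57.7 g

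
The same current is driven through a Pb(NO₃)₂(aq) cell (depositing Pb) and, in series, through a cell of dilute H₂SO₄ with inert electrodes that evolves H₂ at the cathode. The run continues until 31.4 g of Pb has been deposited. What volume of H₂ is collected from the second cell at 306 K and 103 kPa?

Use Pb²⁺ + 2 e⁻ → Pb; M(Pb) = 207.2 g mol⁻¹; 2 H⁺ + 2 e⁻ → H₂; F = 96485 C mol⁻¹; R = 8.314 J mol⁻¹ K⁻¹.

n(Pb) = 31.4 / 207.2 = 0.1515 mol, so n(e⁻) = 2 × 0.1515 = 0.3031 mol.
The cells are in series, so the same 0.3031 mol of electrons passes through the second cell.
2 H⁺ + 2 e⁻ → H₂ — 2 mol e⁻ per mol H₂, so n(H₂) = 0.3031/2 = 0.1515 mol.
V = nRT/P = (0.1515 × 8.314 × 306) / (103 × 10³) = 0.00374 m³ = 3.74 L.

3.74 L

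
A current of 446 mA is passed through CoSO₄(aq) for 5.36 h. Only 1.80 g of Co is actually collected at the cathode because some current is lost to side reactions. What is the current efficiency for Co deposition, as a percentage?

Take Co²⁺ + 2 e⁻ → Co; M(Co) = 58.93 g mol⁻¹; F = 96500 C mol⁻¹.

Q = I·t = 0.4460 × 19296 = 8606 C; n(e⁻) = 8606/96500 = 0.08918 mol.
Theoretical n(Co) = n(e⁻)/2 = 0.04459 mol, i.e. m_theo = 0.04459 × 58.93 = 2.628 g.
Efficiency = m_actual / m_theo = 1.80 / 2.628 = 68.5 %.

68.5 %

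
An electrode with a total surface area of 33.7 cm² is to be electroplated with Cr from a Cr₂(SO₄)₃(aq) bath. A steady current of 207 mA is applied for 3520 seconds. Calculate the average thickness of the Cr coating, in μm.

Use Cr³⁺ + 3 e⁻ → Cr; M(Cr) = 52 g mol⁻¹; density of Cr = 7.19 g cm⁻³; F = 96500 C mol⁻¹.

Q = I·t = 0.2070 × 3520.0 = 728.6 C; n(e⁻) = 0.007551 mol.
n(Cr) = n(e⁻)/3 = 0.002517 mol, so m = 0.002517 × 52 = 0.1309 g.
Volume = m/ρ = 0.1309 / 7.19 = 0.01820 cm³.
Thickness = V/A = 0.01820 / 33.7 = 5.40 × 10⁻⁴ cm = 5.40 μm.

5.40 μm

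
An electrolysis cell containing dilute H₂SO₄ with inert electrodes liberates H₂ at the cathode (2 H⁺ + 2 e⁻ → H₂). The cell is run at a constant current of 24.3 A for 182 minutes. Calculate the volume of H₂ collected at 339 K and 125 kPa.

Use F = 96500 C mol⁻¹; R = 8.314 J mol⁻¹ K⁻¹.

31.0 L

Q = I·t = 24.30 A × 10920 s = 265400 C.
n(e⁻) = Q/F = 265400 / 96500 = 2.750 mol.
2 electrons are transferred per H₂ molecule, so n(H₂) = 2.750 / 2 = 1.375 mol.
V = nRT/P = (1.375 × 8.314 × 339) / (125 × 10³ Pa) = 0.0310 m³ = 31.0 L.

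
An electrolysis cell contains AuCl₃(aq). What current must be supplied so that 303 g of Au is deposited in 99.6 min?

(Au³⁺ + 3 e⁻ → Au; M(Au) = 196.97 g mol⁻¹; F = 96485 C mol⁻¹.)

74.5 A

n(Au) = 303 / 196.97 = 1.538 mol.
n(e⁻) = 3 × 1.538 = 4.615 mol.
Q = n(e⁻)·F = 4.615 × 96485 = 445300 C.
I = Q/t = 445300 / 5976.0 s = 74.5 A.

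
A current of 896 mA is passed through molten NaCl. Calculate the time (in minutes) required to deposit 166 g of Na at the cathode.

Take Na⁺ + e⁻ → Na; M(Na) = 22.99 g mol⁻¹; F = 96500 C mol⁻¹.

n(Na) = m/M = 166 / 22.99 = 7.221 mol.
Each Na atom requires 1 electron, so n(e⁻) = 1 × 7.221 = 7.221 mol.
Q = n(e⁻)·F = 7.221 × 96500 = 696800 C.
t = Q/I = 696800 / 0.8960 A = 777700 s = 13000 min.

13000 min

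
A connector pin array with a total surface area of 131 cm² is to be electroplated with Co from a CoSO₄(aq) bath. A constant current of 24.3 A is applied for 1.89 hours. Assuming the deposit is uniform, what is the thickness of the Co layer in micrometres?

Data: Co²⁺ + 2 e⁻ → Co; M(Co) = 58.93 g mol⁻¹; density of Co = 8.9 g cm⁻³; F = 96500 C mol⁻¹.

433 μm

Q = I·t = 24.30 × 6804.0 = 165300 C; n(e⁻) = 1.713 mol.
n(Co) = n(e⁻)/2 = 0.8567 mol, so m = 0.8567 × 58.93 = 50.48 g.
Volume = m/ρ = 50.48 / 8.9 = 5.672 cm³.
Thickness = V/A = 5.672 / 131 = 0.0433 cm = 433 μm.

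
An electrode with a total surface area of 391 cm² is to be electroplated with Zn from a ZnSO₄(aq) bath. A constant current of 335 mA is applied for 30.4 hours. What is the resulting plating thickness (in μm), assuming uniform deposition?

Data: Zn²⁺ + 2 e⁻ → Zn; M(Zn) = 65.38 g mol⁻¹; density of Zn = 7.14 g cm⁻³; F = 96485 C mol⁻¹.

44.5 μm

Q = I·t = 0.3350 × 109440 = 36660 C; n(e⁻) = 0.3800 mol.
n(Zn) = n(e⁻)/2 = 0.1900 mol, so m = 0.1900 × 65.38 = 12.42 g.
Volume = m/ρ = 12.42 / 7.14 = 1.740 cm³.
Thickness = V/A = 1.740 / 391 = 0.00445 cm = 44.5 μm.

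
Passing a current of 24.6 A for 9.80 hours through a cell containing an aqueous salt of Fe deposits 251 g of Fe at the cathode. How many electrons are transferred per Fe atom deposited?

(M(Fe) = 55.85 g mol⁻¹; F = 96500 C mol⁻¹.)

2

Q = I·t = 24.60 A × 35280 s = 867900 C, so n(e⁻) = 867900/96500 = 8.994 mol.
n(Fe) deposited = 251 / 55.85 = 4.494 mol.
Electrons per atom = n(e⁻)/n(Fe) = 8.994 / 4.494 = 2.00 ≈ 2, so the ion is Fe²⁺.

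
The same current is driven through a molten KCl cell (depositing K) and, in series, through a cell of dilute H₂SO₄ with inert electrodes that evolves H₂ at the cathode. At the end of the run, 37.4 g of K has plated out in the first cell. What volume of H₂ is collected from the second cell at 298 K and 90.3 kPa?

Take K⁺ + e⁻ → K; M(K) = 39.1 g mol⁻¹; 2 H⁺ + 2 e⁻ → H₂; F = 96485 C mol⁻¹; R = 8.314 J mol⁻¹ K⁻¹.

13.1 L

n(K) = 37.4 / 39.1 = 0.9565 mol, so n(e⁻) = 1 × 0.9565 = 0.9565 mol.
The cells are in series, so the same 0.9565 mol of electrons passes through the second cell.
2 H⁺ + 2 e⁻ → H₂ — 2 mol e⁻ per mol H₂, so n(H₂) = 0.9565/2 = 0.4783 mol.
V = nRT/P = (0.4783 × 8.314 × 298) / (90.3 × 10³) = 0.0131 m³ = 13.1 L.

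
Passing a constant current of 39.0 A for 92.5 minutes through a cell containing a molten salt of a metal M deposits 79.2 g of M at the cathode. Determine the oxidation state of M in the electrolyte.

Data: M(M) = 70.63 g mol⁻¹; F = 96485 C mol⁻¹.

+2

Q = I·t = 39.00 A × 5550.0 s = 216400 C, so n(e⁻) = 216400/96485 = 2.243 mol.
n(M) deposited = 79.2 / 70.63 = 1.121 mol.
Electrons per atom = n(e⁻)/n(M) = 2.243 / 1.121 = 2.00 ≈ 2, so the ion is M²⁺.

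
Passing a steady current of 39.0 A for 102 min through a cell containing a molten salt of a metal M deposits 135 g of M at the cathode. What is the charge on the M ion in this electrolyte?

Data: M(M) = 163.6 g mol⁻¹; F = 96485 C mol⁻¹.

+3

Q = I·t = 39.00 A × 6120.0 s = 238700 C, so n(e⁻) = 238700/96485 = 2.474 mol.
n(M) deposited = 135 / 163.6 = 0.8252 mol.
Electrons per atom = n(e⁻)/n(M) = 2.474 / 0.8252 = 3.00 ≈ 3, so the ion is M³⁺.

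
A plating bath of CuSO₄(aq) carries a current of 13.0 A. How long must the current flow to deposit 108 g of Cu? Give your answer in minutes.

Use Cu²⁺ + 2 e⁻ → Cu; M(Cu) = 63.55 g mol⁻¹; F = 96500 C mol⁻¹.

421 min

n(Cu) = m/M = 108 / 63.55 = 1.699 mol.
Each Cu atom requires 2 electrons, so n(e⁻) = 2 × 1.699 = 3.399 mol.
Q = n(e⁻)·F = 3.399 × 96500 = 328000 C.
t = Q/I = 328000 / 13.00 A = 25230 s = 421 min.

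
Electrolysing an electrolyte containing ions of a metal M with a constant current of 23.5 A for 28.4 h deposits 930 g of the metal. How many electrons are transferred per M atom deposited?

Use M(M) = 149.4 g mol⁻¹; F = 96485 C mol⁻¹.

4

Q = I·t = 23.50 A × 102240 s = 2403000 C, so n(e⁻) = 2403000/96485 = 24.90 mol.
n(M) deposited = 930 / 149.4 = 6.225 mol.
Electrons per atom = n(e⁻)/n(M) = 24.90 / 6.225 = 4.00 ≈ 4, so the ion is M⁴⁺.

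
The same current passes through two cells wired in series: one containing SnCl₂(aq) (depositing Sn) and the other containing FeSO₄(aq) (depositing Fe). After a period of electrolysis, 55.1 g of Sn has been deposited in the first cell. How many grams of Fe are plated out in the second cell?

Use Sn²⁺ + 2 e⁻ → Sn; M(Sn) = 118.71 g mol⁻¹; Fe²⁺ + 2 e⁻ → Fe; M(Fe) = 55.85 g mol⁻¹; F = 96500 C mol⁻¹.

n(Sn) = 55.1 / 118.71 = 0.4642 mol.
Since Sn²⁺ + 2 e⁻ → Sn, n(e⁻) passed = 2 × 0.4642 = 0.9283 mol.
Cells in series carry the same charge, so the same 0.9283 mol of electrons passes through cell 2.
Fe²⁺ + 2 e⁻ → Fe, so n(Fe) = 0.9283 / 2 = 0.4642 mol.
m(Fe) = 0.4642 × 55.85 = 25.9 g.

25.9 g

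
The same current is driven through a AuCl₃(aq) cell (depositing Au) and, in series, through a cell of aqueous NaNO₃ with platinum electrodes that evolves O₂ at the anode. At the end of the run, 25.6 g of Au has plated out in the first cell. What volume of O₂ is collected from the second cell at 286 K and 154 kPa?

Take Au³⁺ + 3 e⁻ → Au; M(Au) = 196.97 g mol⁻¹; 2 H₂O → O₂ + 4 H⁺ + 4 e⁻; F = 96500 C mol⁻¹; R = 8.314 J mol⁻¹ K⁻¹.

n(Au) = 25.6 / 196.97 = 0.1300 mol, so n(e⁻) = 3 × 0.1300 = 0.3899 mol.
The cells are in series, so the same 0.3899 mol of electrons passes through the second cell.
2 H₂O → O₂ + 4 H⁺ + 4 e⁻ — 4 mol e⁻ per mol O₂, so n(O₂) = 0.3899/4 = 0.09748 mol.
V = nRT/P = (0.09748 × 8.314 × 286) / (154 × 10³) = 0.00151 m³ = 1.51 L.

1.51 L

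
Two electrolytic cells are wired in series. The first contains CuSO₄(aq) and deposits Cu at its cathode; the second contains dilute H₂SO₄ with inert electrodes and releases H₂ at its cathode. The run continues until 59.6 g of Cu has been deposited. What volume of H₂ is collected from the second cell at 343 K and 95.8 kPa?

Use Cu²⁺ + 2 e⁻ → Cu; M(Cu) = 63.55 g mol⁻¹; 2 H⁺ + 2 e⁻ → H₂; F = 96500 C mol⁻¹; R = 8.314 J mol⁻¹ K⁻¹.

27.9 L

n(Cu) = 59.6 / 63.55 = 0.9378 mol, so n(e⁻) = 2 × 0.9378 = 1.876 mol.
The cells are in series, so the same 1.876 mol of electrons passes through the second cell.
2 H⁺ + 2 e⁻ → H₂ — 2 mol e⁻ per mol H₂, so n(H₂) = 1.876/2 = 0.9378 mol.
V = nRT/P = (0.9378 × 8.314 × 343) / (95.8 × 10³) = 0.0279 m³ = 27.9 L.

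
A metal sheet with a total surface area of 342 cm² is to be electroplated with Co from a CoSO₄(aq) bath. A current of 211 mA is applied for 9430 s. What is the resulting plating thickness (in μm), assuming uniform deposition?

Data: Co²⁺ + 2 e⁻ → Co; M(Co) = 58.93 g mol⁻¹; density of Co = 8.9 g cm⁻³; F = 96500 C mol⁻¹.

Q = I·t = 0.2110 × 9430.0 = 1990 C; n(e⁻) = 0.02062 mol.
n(Co) = n(e⁻)/2 = 0.01031 mol, so m = 0.01031 × 58.93 = 0.6075 g.
Volume = m/ρ = 0.6075 / 8.9 = 0.06826 cm³.
Thickness = V/A = 0.06826 / 342 = 2.00 × 10⁻⁴ cm = 2.00 μm.

2.00 μm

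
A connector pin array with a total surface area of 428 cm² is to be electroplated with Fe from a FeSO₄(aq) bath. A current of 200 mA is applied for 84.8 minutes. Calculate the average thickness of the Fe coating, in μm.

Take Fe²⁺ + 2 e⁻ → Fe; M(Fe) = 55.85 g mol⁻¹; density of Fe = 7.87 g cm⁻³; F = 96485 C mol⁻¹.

0.874 μm

Q = I·t = 0.2000 × 5088.0 = 1018 C; n(e⁻) = 0.01055 mol.
n(Fe) = n(e⁻)/2 = 0.005273 mol, so m = 0.005273 × 55.85 = 0.2945 g.
Volume = m/ρ = 0.2945 / 7.87 = 0.03742 cm³.
Thickness = V/A = 0.03742 / 428 = 8.74 × 10⁻⁵ cm = 0.874 μm.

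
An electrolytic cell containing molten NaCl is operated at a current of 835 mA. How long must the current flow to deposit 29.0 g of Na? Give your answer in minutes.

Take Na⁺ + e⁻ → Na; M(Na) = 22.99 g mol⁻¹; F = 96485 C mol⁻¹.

n(Na) = m/M = 29.0 / 22.99 = 1.261 mol.
Each Na atom requires 1 electron, so n(e⁻) = 1 × 1.261 = 1.261 mol.
Q = n(e⁻)·F = 1.261 × 96485 = 121700 C.
t = Q/I = 121700 / 0.8350 A = 145800 s = 2430 min.

2430 min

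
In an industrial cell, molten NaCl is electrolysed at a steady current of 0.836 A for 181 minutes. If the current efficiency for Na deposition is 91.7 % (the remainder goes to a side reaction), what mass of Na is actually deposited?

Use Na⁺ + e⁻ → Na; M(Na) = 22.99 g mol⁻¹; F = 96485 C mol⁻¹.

1.98 g

Q = I·t = 0.8360 × 10860 = 9079 C.
n(e⁻) = 9079/96485 = 0.09410 mol; theoretically n(Na) = 0.09410/1 = 0.09410 mol, m_theo = 2.163 g.
At 91.7 % efficiency, m_actual = 0.917 × 2.163 = 1.98 g.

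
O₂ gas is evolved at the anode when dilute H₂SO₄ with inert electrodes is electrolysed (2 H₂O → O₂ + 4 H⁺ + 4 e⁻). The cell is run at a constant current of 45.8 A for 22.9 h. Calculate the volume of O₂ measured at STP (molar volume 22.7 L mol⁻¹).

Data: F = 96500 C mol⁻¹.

Q = I·t = 45.80 A × 82440 s = 3776000 C.
n(e⁻) = Q/F = 3776000 / 96500 = 39.13 mol.
4 electrons are transferred per O₂ molecule, so n(O₂) = 39.13 / 4 = 9.782 mol.
V = n × V_m = 9.782 × 22.7 = 222 L.

222 L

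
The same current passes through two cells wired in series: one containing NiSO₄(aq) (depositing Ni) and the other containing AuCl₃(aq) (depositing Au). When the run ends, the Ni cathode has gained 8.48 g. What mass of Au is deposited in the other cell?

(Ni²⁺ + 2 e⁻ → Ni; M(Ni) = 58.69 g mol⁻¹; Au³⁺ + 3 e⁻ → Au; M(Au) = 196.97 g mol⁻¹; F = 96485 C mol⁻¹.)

n(Ni) = 8.48 / 58.69 = 0.1445 mol.
Since Ni²⁺ + 2 e⁻ → Ni, n(e⁻) passed = 2 × 0.1445 = 0.2890 mol.
Cells in series carry the same charge, so the same 0.2890 mol of electrons passes through cell 2.
Au³⁺ + 3 e⁻ → Au, so n(Au) = 0.2890 / 3 = 0.09633 mol.
m(Au) = 0.09633 × 196.97 = 19.0 g.

19.0 g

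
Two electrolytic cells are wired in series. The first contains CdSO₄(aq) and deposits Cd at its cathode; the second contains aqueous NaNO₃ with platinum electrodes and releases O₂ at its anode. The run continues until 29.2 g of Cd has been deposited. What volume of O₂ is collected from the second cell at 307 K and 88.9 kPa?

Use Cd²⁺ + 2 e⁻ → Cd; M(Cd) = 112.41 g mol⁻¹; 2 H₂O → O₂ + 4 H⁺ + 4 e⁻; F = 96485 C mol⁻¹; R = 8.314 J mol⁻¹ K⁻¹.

3.73 L

n(Cd) = 29.2 / 112.41 = 0.2598 mol, so n(e⁻) = 2 × 0.2598 = 0.5195 mol.
The cells are in series, so the same 0.5195 mol of electrons passes through the second cell.
2 H₂O → O₂ + 4 H⁺ + 4 e⁻ — 4 mol e⁻ per mol O₂, so n(O₂) = 0.5195/4 = 0.1299 mol.
V = nRT/P = (0.1299 × 8.314 × 307) / (88.9 × 10³) = 0.00373 m³ = 3.73 L.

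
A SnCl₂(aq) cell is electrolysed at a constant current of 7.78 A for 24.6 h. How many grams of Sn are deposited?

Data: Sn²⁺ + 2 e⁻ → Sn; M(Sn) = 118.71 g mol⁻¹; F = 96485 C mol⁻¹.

424 g

Q = I·t = 7.780 A × 88560 s = 689000 C.
n(e⁻) = Q/F = 689000 / 96485 = 7.141 mol.
Sn²⁺ + 2 e⁻ → Sn, so n(Sn) = n(e⁻)/2 = 3.570 mol.
m = n·M = 3.570 × 118.71 = 424 g.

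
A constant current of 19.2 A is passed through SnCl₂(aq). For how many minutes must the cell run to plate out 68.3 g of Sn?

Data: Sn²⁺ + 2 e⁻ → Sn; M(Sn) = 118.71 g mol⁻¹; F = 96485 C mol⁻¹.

n(Sn) = m/M = 68.3 / 118.71 = 0.5754 mol.
Each Sn atom requires 2 electrons, so n(e⁻) = 2 × 0.5754 = 1.151 mol.
Q = n(e⁻)·F = 1.151 × 96485 = 111000 C.
t = Q/I = 111000 / 19.20 A = 5783 s = 96.4 min.

96.4 min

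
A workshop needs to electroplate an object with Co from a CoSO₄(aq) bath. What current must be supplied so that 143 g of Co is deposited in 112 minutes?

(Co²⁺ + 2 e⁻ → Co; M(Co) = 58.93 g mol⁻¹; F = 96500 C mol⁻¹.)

69.7 A

n(Co) = 143 / 58.93 = 2.427 mol.
n(e⁻) = 2 × 2.427 = 4.853 mol.
Q = n(e⁻)·F = 4.853 × 96500 = 468300 C.
I = Q/t = 468300 / 6720.0 s = 69.7 A.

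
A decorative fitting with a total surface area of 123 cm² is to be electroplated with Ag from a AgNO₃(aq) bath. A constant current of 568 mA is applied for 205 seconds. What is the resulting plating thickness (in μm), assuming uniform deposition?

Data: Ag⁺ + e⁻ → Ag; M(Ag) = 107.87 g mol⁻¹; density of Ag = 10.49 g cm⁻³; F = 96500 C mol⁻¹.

1.01 μm

Q = I·t = 0.5680 × 205.00 = 116.4 C; n(e⁻) = 0.001207 mol.
n(Ag) = n(e⁻)/1 = 0.001207 mol, so m = 0.001207 × 107.87 = 0.1302 g.
Volume = m/ρ = 0.1302 / 10.49 = 0.01241 cm³.
Thickness = V/A = 0.01241 / 123 = 1.01 × 10⁻⁴ cm = 1.01 μm.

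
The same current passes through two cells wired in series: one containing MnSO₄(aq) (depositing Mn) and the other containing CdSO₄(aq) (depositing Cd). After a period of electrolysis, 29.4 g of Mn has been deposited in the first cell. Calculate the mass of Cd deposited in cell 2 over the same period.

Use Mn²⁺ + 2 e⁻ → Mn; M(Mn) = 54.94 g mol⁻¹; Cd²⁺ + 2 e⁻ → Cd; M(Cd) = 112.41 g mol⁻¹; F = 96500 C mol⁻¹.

n(Mn) = 29.4 / 54.94 = 0.5351 mol.
Since Mn²⁺ + 2 e⁻ → Mn, n(e⁻) passed = 2 × 0.5351 = 1.070 mol.
Cells in series carry the same charge, so the same 1.070 mol of electrons passes through cell 2.
Cd²⁺ + 2 e⁻ → Cd, so n(Cd) = 1.070 / 2 = 0.5351 mol.
m(Cd) = 0.5351 × 112.41 = 60.2 g.

60.2 g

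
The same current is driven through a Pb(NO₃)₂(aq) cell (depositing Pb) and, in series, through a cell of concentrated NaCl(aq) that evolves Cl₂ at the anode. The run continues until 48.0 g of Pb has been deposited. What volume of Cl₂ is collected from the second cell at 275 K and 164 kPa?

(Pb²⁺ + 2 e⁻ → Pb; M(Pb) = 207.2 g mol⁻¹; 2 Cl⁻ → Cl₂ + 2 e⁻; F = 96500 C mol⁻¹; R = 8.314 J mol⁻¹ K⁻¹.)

3.23 L

n(Pb) = 48.0 / 207.2 = 0.2317 mol, so n(e⁻) = 2 × 0.2317 = 0.4633 mol.
The cells are in series, so the same 0.4633 mol of electrons passes through the second cell.
2 Cl⁻ → Cl₂ + 2 e⁻ — 2 mol e⁻ per mol Cl₂, so n(Cl₂) = 0.4633/2 = 0.2317 mol.
V = nRT/P = (0.2317 × 8.314 × 275) / (164 × 10³) = 0.00323 m³ = 3.23 L.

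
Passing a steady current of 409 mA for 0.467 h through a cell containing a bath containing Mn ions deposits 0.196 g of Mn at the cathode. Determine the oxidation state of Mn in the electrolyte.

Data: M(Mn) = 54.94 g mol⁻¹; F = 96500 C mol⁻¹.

+2

Q = I·t = 0.4090 A × 1681.2 s = 687.6 C, so n(e⁻) = 687.6/96500 = 0.007126 mol.
n(Mn) deposited = 0.196 / 54.94 = 0.003568 mol.
Electrons per atom = n(e⁻)/n(Mn) = 0.007126 / 0.003568 = 2.00 ≈ 2, so the ion is Mn²⁺.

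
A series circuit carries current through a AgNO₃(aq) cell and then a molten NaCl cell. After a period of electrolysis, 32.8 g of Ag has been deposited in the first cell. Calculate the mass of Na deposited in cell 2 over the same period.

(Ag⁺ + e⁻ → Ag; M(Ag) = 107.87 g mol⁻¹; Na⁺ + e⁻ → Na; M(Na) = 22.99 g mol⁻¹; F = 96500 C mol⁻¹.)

n(Ag) = 32.8 / 107.87 = 0.3041 mol.
Since Ag⁺ + e⁻ → Ag, n(e⁻) passed = 1 × 0.3041 = 0.3041 mol.
Cells in series carry the same charge, so the same 0.3041 mol of electrons passes through cell 2.
Na⁺ + e⁻ → Na, so n(Na) = 0.3041 / 1 = 0.3041 mol.
m(Na) = 0.3041 × 22.99 = 6.99 g.

6.99 g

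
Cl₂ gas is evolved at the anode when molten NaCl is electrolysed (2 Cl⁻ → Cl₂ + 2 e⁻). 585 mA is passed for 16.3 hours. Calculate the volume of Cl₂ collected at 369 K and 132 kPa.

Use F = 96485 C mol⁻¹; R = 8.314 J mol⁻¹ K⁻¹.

4.13 L

Q = I·t = 0.5850 A × 58680 s = 34330 C.
n(e⁻) = Q/F = 34330 / 96485 = 0.3558 mol.
2 electrons are transferred per Cl₂ molecule, so n(Cl₂) = 0.3558 / 2 = 0.1779 mol.
V = nRT/P = (0.1779 × 8.314 × 369) / (132 × 10³ Pa) = 0.00413 m³ = 4.13 L.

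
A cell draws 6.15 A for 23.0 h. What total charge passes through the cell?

Q = I·t = 6.150 A × 82800 s = 5.09 × 10⁵ C.

5.09 × 10⁵ C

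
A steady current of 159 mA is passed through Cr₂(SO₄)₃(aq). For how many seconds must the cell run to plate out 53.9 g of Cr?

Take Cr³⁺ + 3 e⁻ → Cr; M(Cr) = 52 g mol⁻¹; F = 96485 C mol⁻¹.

n(Cr) = m/M = 53.9 / 52 = 1.037 mol.
Each Cr atom requires 3 electrons, so n(e⁻) = 3 × 1.037 = 3.110 mol.
Q = n(e⁻)·F = 3.110 × 96485 = 300000 C.
t = Q/I = 300000 / 0.1590 A = 1887000 s.

1.89 × 10⁶ s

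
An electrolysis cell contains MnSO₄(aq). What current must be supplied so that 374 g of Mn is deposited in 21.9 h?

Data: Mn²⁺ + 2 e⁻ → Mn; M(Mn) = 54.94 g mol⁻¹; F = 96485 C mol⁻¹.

n(Mn) = 374 / 54.94 = 6.807 mol.
n(e⁻) = 2 × 6.807 = 13.61 mol.
Q = n(e⁻)·F = 13.61 × 96485 = 1314000 C.
I = Q/t = 1314000 / 78840 s = 16.7 A.

16.7 A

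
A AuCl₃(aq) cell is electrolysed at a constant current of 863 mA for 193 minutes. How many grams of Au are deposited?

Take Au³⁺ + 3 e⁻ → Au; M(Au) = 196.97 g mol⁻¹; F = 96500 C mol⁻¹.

Q = I·t = 0.8630 A × 11580 s = 9994 C.
n(e⁻) = Q/F = 9994 / 96500 = 0.1036 mol.
Au³⁺ + 3 e⁻ → Au, so n(Au) = n(e⁻)/3 = 0.03452 mol.
m = n·M = 0.03452 × 196.97 = 6.80 g.

6.80 g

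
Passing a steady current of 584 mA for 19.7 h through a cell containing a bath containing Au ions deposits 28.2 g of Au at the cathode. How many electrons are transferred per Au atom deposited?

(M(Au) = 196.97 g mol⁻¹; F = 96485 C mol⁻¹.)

3

Q = I·t = 0.5840 A × 70920 s = 41420 C, so n(e⁻) = 41420/96485 = 0.4293 mol.
n(Au) deposited = 28.2 / 196.97 = 0.1432 mol.
Electrons per atom = n(e⁻)/n(Au) = 0.4293 / 0.1432 = 3.00 ≈ 3, so the ion is Au³⁺.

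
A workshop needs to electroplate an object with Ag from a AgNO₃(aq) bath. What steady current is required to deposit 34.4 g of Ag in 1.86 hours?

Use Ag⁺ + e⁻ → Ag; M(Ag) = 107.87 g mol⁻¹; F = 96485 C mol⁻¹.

n(Ag) = 34.4 / 107.87 = 0.3189 mol.
n(e⁻) = 1 × 0.3189 = 0.3189 mol.
Q = n(e⁻)·F = 0.3189 × 96485 = 30770 C.
I = Q/t = 30770 / 6696.0 s = 4.60 A.

4.60 A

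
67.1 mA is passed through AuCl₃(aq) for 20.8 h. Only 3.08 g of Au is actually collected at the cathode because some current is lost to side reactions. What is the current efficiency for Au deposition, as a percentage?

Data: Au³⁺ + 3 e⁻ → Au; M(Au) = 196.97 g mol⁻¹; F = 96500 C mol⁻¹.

90.1 %

Q = I·t = 0.06710 × 74880 = 5024 C; n(e⁻) = 5024/96500 = 0.05207 mol.
Theoretical n(Au) = n(e⁻)/3 = 0.01736 mol, i.e. m_theo = 0.01736 × 196.97 = 3.419 g.
Efficiency = m_actual / m_theo = 3.08 / 3.419 = 90.1 %.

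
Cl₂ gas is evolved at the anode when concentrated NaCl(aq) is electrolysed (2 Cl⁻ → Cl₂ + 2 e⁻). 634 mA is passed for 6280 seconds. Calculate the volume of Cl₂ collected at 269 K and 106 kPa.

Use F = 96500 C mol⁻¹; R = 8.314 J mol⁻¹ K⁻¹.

Q = I·t = 0.6340 A × 6280.0 s = 3982 C.
n(e⁻) = Q/F = 3982 / 96500 = 0.04126 mol.
2 electrons are transferred per Cl₂ molecule, so n(Cl₂) = 0.04126 / 2 = 0.02063 mol.
V = nRT/P = (0.02063 × 8.314 × 269) / (106 × 10³ Pa) = 4.35 × 10⁻⁴ m³ = 0.435 L.

0.435 L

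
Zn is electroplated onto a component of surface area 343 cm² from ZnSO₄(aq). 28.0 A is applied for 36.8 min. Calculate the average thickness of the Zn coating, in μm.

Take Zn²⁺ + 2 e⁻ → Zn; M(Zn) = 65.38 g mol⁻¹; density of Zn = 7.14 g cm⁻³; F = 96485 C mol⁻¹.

85.5 μm

Q = I·t = 28.00 × 2208.0 = 61820 C; n(e⁻) = 0.6408 mol.
n(Zn) = n(e⁻)/2 = 0.3204 mol, so m = 0.3204 × 65.38 = 20.95 g.
Volume = m/ρ = 20.95 / 7.14 = 2.934 cm³.
Thickness = V/A = 2.934 / 343 = 0.00855 cm = 85.5 μm.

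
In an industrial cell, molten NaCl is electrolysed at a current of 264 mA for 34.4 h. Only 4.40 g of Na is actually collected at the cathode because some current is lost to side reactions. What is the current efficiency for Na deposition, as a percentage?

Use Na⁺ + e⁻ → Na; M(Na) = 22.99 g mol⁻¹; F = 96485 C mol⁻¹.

56.5 %

Q = I·t = 0.2640 × 123840 = 32690 C; n(e⁻) = 32690/96485 = 0.3388 mol.
Theoretical n(Na) = n(e⁻)/1 = 0.3388 mol, i.e. m_theo = 0.3388 × 22.99 = 7.790 g.
Efficiency = m_actual / m_theo = 4.40 / 7.790 = 56.5 %.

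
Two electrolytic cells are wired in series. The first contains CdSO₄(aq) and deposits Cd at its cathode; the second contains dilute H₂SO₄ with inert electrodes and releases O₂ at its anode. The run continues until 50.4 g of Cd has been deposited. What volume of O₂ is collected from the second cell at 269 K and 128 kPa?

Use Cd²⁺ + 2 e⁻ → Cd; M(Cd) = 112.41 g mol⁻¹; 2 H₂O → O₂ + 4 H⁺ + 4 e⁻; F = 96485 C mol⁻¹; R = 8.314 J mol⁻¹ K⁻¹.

n(Cd) = 50.4 / 112.41 = 0.4484 mol, so n(e⁻) = 2 × 0.4484 = 0.8967 mol.
The cells are in series, so the same 0.8967 mol of electrons passes through the second cell.
2 H₂O → O₂ + 4 H⁺ + 4 e⁻ — 4 mol e⁻ per mol O₂, so n(O₂) = 0.8967/4 = 0.2242 mol.
V = nRT/P = (0.2242 × 8.314 × 269) / (128 × 10³) = 0.00392 m³ = 3.92 L.

3.92 L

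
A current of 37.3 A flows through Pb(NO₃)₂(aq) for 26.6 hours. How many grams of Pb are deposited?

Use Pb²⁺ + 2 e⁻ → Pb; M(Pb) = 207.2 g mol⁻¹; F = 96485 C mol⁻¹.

Q = I·t = 37.30 A × 95760 s = 3572000 C.
n(e⁻) = Q/F = 3572000 / 96485 = 37.02 mol.
Pb²⁺ + 2 e⁻ → Pb, so n(Pb) = n(e⁻)/2 = 18.51 mol.
m = n·M = 18.51 × 207.2 = 3840 g.

3840 g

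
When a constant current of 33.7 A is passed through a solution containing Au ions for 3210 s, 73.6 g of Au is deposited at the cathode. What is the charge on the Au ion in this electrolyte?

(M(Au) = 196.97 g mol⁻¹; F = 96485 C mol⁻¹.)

+3

Q = I·t = 33.70 A × 3210.0 s = 108200 C, so n(e⁻) = 108200/96485 = 1.121 mol.
n(Au) deposited = 73.6 / 196.97 = 0.3737 mol.
Electrons per atom = n(e⁻)/n(Au) = 1.121 / 0.3737 = 3.00 ≈ 3, so the ion is Au³⁺.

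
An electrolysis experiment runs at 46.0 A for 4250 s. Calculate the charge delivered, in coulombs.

1.96 × 10⁵ C

Q = I·t = 46.00 A × 4250.0 s = 1.96 × 10⁵ C.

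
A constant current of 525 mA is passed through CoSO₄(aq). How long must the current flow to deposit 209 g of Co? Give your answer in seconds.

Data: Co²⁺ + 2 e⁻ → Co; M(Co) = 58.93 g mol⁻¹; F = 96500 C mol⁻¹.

1.30 × 10⁶ s

n(Co) = m/M = 209 / 58.93 = 3.547 mol.
Each Co atom requires 2 electrons, so n(e⁻) = 2 × 3.547 = 7.093 mol.
Q = n(e⁻)·F = 7.093 × 96500 = 684500 C.
t = Q/I = 684500 / 0.5250 A = 1304000 s.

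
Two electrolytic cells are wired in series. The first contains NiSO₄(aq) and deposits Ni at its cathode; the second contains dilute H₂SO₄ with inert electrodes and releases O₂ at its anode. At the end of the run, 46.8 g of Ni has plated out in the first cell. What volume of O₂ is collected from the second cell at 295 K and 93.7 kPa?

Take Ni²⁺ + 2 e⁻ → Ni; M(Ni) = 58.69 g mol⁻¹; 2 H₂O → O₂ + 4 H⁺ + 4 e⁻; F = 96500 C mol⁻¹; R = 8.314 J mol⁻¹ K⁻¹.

n(Ni) = 46.8 / 58.69 = 0.7974 mol, so n(e⁻) = 2 × 0.7974 = 1.595 mol.
The cells are in series, so the same 1.595 mol of electrons passes through the second cell.
2 H₂O → O₂ + 4 H⁺ + 4 e⁻ — 4 mol e⁻ per mol O₂, so n(O₂) = 1.595/4 = 0.3987 mol.
V = nRT/P = (0.3987 × 8.314 × 295) / (93.7 × 10³) = 0.0104 m³ = 10.4 L.

10.4 L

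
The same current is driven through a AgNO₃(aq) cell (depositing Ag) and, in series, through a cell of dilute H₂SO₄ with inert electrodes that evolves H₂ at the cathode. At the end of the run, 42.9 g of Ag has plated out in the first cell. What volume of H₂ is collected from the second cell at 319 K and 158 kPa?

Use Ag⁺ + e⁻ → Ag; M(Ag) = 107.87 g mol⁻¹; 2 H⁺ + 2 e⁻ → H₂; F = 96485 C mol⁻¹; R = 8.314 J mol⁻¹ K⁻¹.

3.34 L

n(Ag) = 42.9 / 107.87 = 0.3977 mol, so n(e⁻) = 1 × 0.3977 = 0.3977 mol.
The cells are in series, so the same 0.3977 mol of electrons passes through the second cell.
2 H⁺ + 2 e⁻ → H₂ — 2 mol e⁻ per mol H₂, so n(H₂) = 0.3977/2 = 0.1989 mol.
V = nRT/P = (0.1989 × 8.314 × 319) / (158 × 10³) = 0.00334 m³ = 3.34 L.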